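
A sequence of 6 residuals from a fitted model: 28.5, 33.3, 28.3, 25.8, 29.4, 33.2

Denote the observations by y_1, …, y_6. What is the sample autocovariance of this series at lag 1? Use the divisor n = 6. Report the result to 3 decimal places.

-0.614

Mean ȳ = (28.5 + 33.3 + 28.3 + 25.8 + 29.4 + 33.2)/6 = 29.7500
Σ_{t=1}^{5}(y_t−ȳ)(y_{t+1}−ȳ) = -3.6825
γ_1 = -3.6825 / 6 = -0.614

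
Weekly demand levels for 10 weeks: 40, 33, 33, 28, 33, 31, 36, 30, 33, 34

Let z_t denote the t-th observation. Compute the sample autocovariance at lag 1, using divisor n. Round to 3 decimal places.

-1.431

Mean z̄ = (40 + 33 + 33 + 28 + 33 + 31 + 36 + 30 + 33 + 34)/10 = 33.1000
Σ_{t=1}^{9}(z_t−z̄)(z_{t+1}−z̄) = -14.3100
γ_1 = -14.3100 / 10 = -1.431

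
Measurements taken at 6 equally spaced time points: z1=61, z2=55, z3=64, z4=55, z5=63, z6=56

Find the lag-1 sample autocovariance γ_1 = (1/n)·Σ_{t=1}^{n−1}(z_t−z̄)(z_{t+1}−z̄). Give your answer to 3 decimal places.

Mean z̄ = (61 + 55 + 64 + 55 + 63 + 56)/6 = 59.0000
Deviations: 2.0000, -4.0000, 5.0000, -4.0000, 4.0000, -3.0000
Σ_{t=1}^{5}(z_t−z̄)(z_{t+1}−z̄) = -76.0000
γ_1 = -76.0000 / 6 = -12.667

-12.667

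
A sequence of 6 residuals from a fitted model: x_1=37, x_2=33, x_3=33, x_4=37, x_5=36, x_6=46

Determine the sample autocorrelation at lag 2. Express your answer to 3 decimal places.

0.035

Mean x̄ = (37 + 33 + 33 + 37 + 36 + 46)/6 = 37.0000
Σ(x_t−x̄)(x_{t+2}−x̄) = (0.0000) + (0.0000) + (4.0000) + (0.0000) = 4.0000
Denominator Σ(x_t−x̄)² = 114.0000
r_2 = 4.0000 / 114.0000 = 0.035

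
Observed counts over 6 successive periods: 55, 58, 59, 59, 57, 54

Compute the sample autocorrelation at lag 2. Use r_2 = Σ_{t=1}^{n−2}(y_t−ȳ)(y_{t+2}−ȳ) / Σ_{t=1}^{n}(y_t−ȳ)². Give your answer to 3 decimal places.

-0.364

Mean ȳ = (55 + 58 + 59 + 59 + 57 + 54)/6 = 57.0000
Deviations from mean: -2.0000, 1.0000, 2.0000, 2.0000, 0.0000, -3.0000
Numerator Σ_{t=1}^{4}(y_t−ȳ)(y_{t+2}−ȳ) = -8.0000
Denominator Σ(y_t−ȳ)² = 22.0000
r_2 = -8.0000 / 22.0000 = -0.364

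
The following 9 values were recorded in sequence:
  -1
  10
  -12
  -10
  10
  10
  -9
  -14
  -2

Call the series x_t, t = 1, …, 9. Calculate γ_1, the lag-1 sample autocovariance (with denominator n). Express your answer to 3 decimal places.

Mean x̄ = (-1 + 10 − 12 − 10 + 10 + 10 − 9 − 14 − 2)/9 = -2.0000
Σ_{t=1}^{8}(x_t−x̄)(x_{t+1}−x̄) = 20.0000
γ_1 = 20.0000 / 9 = 2.222

2.222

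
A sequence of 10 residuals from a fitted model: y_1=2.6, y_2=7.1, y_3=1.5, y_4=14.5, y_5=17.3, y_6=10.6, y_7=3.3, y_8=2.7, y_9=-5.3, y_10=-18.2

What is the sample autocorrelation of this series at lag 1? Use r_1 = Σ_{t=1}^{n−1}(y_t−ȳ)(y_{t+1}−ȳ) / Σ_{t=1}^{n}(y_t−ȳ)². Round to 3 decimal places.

Mean ȳ = (2.6 + 7.1 + 1.5 + 14.5 + 17.3 + 10.6 + 3.3 + 2.7 − 5.3 − 18.2)/10 = 3.6100
Numerator Σ_{t=1}^{9}(y_t−ȳ)(y_{t+1}−ȳ) = 411.4609
Denominator Σ(y_t−ȳ)² = 928.5090
r_1 = 411.4609 / 928.5090 = 0.443

0.443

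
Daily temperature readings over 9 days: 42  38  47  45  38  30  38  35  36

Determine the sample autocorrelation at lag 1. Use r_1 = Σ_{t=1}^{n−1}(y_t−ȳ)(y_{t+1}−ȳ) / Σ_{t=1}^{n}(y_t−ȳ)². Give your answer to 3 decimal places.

Mean ȳ = (42 + 38 + 47 + 45 + 38 + 30 + 38 + 35 + 36)/9 = 38.7778
Numerator Σ_{t=1}^{8}(y_t−ȳ)(y_{t+1}−ȳ) = 64.5062
Denominator Σ(y_t−ȳ)² = 217.5556
r_1 = 64.5062 / 217.5556 = 0.297

0.297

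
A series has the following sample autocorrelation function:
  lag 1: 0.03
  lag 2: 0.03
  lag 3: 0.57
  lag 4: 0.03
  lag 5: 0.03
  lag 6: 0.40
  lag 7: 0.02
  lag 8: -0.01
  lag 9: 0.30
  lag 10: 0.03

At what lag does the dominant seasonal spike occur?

3

The largest autocorrelation is r_3 = 0.57, with weaker echoes at lags 6 (0.40) and 9 (0.30); the remaining lags stay at or below 0.03.
The dominant spike at lag 3 indicates a seasonal period of 3.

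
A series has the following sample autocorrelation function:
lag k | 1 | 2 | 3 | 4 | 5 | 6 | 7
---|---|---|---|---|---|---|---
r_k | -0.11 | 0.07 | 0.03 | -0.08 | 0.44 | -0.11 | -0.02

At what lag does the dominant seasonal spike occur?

The largest autocorrelation is r_5 = 0.44; the remaining lags stay at or below 0.07.
The dominant spike at lag 5 indicates a seasonal period of 5.

5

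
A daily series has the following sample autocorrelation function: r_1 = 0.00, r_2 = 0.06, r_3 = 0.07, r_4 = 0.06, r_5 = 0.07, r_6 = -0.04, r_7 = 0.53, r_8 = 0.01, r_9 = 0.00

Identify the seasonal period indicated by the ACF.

7

The largest autocorrelation is r_7 = 0.53; the remaining lags stay at or below 0.07.
The dominant spike at lag 7 indicates a seasonal period of 7.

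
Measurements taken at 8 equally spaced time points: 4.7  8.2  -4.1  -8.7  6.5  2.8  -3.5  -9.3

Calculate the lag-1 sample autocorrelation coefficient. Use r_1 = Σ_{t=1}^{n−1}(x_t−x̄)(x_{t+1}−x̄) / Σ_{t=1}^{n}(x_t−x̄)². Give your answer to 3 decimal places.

Mean x̄ = (4.7 + 8.2 − 4.1 − 8.7 + 6.5 + 2.8 − 3.5 − 9.3)/8 = -0.4250
Deviations from mean: 5.1250, 8.6250, -3.6750, -8.2750, 6.9250, 3.2250, -3.0750, -8.8750
Numerator Σ_{t=1}^{7}(x_t−x̄)(x_{t+1}−x̄) = 25.3194
Denominator Σ(x_t−x̄)² = 329.2150
r_1 = 25.3194 / 329.2150 = 0.077

0.077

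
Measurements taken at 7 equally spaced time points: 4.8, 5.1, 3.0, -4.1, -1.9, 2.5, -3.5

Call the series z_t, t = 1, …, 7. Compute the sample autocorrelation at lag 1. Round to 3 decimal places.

0.187

Mean z̄ = (4.8 + 5.1 + 3.0 − 4.1 − 1.9 + 2.5 − 3.5)/7 = 0.8429
Deviations from mean: 3.9571, 4.2571, 2.1571, -4.9429, -2.7429, 1.6571, -4.3429
Numerator Σ_{t=1}^{6}(z_t−z̄)(z_{t+1}−z̄) = 17.1824
Denominator Σ(z_t−z̄)² = 91.9971
r_1 = 17.1824 / 91.9971 = 0.187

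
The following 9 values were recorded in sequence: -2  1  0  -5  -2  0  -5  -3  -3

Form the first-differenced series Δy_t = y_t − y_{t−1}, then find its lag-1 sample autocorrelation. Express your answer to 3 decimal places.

-0.358

First differences Δy: 3, -1, -5, 3, 2, -5, 2, 0
Mean of differences = -0.1250
Numerator Σ(Δy_t−Δȳ)(Δy_{t+1}−Δȳ) = -27.5156
Denominator Σ(Δy_t−Δȳ)² = 76.8750
r_1(Δy) = -27.5156 / 76.8750 = -0.358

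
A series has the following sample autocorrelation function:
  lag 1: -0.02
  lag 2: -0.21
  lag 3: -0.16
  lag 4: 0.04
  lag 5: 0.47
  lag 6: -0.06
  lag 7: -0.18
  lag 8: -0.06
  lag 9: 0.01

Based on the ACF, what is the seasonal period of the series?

5

The largest autocorrelation is r_5 = 0.47; the remaining lags stay at or below 0.04.
The dominant spike at lag 5 indicates a seasonal period of 5.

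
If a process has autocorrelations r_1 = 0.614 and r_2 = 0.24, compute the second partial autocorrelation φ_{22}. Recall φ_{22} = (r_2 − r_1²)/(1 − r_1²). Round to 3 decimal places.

-0.220

φ_{22} = (r_2 − r_1²) / (1 − r_1²)
r_1² = (0.614)² = 0.376996
Numerator = 0.24 − 0.3770 = -0.1370; denominator = 1 − 0.3770 = 0.6230
φ_{22} = -0.1370 / 0.6230 = -0.220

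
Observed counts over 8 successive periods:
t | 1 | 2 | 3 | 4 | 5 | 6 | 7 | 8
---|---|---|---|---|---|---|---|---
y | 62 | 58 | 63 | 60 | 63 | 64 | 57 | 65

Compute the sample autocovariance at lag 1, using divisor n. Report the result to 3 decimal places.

-4.344

Mean ȳ = (62 + 58 + 63 + 60 + 63 + 64 + 57 + 65)/8 = 61.5000
Deviations: 0.5000, -3.5000, 1.5000, -1.5000, 1.5000, 2.5000, -4.5000, 3.5000
Σ_{t=1}^{7}(y_t−ȳ)(y_{t+1}−ȳ) = -34.7500
γ_1 = -34.7500 / 8 = -4.344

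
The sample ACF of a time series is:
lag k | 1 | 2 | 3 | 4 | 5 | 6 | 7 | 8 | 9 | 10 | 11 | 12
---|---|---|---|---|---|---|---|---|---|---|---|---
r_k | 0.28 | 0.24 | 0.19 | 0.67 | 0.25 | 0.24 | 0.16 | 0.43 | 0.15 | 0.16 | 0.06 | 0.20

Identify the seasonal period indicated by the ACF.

The largest autocorrelation is r_4 = 0.67, with a weaker echo at lag 8 (0.43); the remaining lags stay at or below 0.28. The elevated value at lag 1 (0.28), dropping to 0.24 at lag 2, reflects decaying short-term dependence rather than seasonality.
The dominant spike at lag 4 indicates a seasonal period of 4.

4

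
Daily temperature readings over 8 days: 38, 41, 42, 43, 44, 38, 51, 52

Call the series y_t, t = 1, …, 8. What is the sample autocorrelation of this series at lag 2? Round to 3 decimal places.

Mean ȳ = (38 + 41 + 42 + 43 + 44 + 38 + 51 + 52)/8 = 43.6250
Numerator Σ_{t=1}^{6}(y_t−ȳ)(y_{t+2}−ȳ) = -30.6563
Denominator Σ(y_t−ȳ)² = 197.8750
r_2 = -30.6563 / 197.8750 = -0.155

-0.155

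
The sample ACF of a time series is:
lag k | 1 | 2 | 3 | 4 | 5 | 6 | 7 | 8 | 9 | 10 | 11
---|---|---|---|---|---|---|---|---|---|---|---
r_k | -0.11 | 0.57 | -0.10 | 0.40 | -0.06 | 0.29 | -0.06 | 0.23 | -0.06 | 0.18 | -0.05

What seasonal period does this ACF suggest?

2

The largest autocorrelation is r_2 = 0.57, with weaker echoes at lags 4 (0.40), 6 (0.29), 8 (0.23) and 10 (0.18); the remaining lags stay at or below -0.05.
The dominant spike at lag 2 indicates a seasonal period of 2.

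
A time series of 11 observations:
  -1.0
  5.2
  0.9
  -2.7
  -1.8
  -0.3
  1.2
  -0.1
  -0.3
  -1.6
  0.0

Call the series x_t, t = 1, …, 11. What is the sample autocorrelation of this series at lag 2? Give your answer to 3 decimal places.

-0.419

Mean x̄ = (-1.0 + 5.2 + 0.9 − 2.7 − 1.8 − 0.3 + 1.2 − 0.1 − 0.3 − 1.6 + 0.0)/11 = -0.0455
Numerator Σ_{t=1}^{9}(x_t−x̄)(x_{t+2}−x̄) = -18.2250
Denominator Σ(x_t−x̄)² = 43.5473
r_2 = -18.2250 / 43.5473 = -0.419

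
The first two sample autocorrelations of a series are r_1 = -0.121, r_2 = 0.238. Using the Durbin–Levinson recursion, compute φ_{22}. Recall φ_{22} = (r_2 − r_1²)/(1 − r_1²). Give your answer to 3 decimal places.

φ_{22} = (r_2 − r_1²) / (1 − r_1²)
r_1² = (-0.121)² = 0.014641
Numerator = 0.238 − 0.0146 = 0.2234; denominator = 1 − 0.0146 = 0.9854
φ_{22} = 0.2234 / 0.9854 = 0.227

0.227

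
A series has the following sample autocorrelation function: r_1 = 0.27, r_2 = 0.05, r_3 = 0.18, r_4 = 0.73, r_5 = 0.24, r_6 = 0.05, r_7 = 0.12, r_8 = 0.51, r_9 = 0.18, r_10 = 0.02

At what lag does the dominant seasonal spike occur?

4

The largest autocorrelation is r_4 = 0.73, with a weaker echo at lag 8 (0.51); the remaining lags stay at or below 0.27. The elevated value at lag 1 (0.27), dropping to 0.05 at lag 2, reflects decaying short-term dependence rather than seasonality.
The dominant spike at lag 4 indicates a seasonal period of 4.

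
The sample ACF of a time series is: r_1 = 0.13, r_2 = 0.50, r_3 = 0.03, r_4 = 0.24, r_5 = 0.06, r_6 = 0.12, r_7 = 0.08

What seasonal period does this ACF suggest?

The largest autocorrelation is r_2 = 0.50, with a weaker echo at lag 4 (0.24); the remaining lags stay at or below 0.13.
The dominant spike at lag 2 indicates a seasonal period of 2.

2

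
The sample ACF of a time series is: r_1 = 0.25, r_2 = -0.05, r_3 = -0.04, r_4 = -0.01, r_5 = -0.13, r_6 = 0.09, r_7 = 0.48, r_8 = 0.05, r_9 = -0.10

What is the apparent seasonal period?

The largest autocorrelation is r_7 = 0.48; the remaining lags stay at or below 0.25.
The dominant spike at lag 7 indicates a seasonal period of 7.

7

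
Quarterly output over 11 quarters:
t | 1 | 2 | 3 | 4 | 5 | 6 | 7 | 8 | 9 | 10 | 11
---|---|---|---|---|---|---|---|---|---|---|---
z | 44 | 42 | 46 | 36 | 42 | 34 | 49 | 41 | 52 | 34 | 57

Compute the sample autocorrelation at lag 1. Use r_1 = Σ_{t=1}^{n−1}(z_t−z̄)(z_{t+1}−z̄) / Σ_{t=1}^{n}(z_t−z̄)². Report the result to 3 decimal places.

Mean z̄ = (44 + 42 + 46 + 36 + 42 + 34 + 49 + 41 + 52 + 34 + 57)/11 = 43.3636
Numerator Σ_{t=1}^{10}(z_t−z̄)(z_{t+1}−z̄) = -296.1322
Denominator Σ(z_t−z̄)² = 538.5455
r_1 = -296.1322 / 538.5455 = -0.550

-0.550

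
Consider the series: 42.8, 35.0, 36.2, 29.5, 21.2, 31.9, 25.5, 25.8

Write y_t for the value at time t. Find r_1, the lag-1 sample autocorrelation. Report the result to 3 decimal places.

Mean ȳ = (42.8 + 35.0 + 36.2 + 29.5 + 21.2 + 31.9 + 25.5 + 25.8)/8 = 30.9875
Deviations from mean: 11.8125, 4.0125, 5.2125, -1.4875, -9.7875, 0.9125, -5.4875, -5.1875
Numerator Σ_{t=1}^{7}(y_t−ȳ)(y_{t+1}−ȳ) = 89.6461
Denominator Σ(y_t−ȳ)² = 338.6688
r_1 = 89.6461 / 338.6688 = 0.265

0.265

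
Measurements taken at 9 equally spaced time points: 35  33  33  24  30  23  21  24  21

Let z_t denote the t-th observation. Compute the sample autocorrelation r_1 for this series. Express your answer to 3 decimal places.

0.419

Mean z̄ = (35 + 33 + 33 + 24 + 30 + 23 + 21 + 24 + 21)/9 = 27.1111
Numerator Σ_{t=1}^{8}(z_t−z̄)(z_{t+1}−z̄) = 105.0988
Denominator Σ(z_t−z̄)² = 250.8889
r_1 = 105.0988 / 250.8889 = 0.419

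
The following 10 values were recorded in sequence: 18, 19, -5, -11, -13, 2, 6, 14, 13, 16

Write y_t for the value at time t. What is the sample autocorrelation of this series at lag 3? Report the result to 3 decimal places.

Mean ȳ = (18 + 19 − 5 − 11 − 13 + 2 + 6 + 14 + 13 + 16)/10 = 5.9000
Σ(y_t−ȳ)(y_{t+3}−ȳ) = (-204.4900) + (-247.5900) + (42.5100) + (-1.6900) + (-153.0900) + (-27.6900) + (1.0100) = -591.0300
Denominator Σ(y_t−ȳ)² = 1312.9000
r_3 = -591.0300 / 1312.9000 = -0.450

-0.450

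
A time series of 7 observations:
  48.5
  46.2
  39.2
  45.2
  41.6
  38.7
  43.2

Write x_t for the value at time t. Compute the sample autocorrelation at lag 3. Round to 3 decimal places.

0.297

Mean x̄ = (48.5 + 46.2 + 39.2 + 45.2 + 41.6 + 38.7 + 43.2)/7 = 43.2286
Deviations from mean: 5.2714, 2.9714, -4.0286, 1.9714, -1.6286, -4.5286, -0.0286
Σ(x_t−x̄)(x_{t+3}−x̄) = (10.3922) + (-4.8392) + (18.2437) + (-0.0563) = 23.7404
Denominator Σ(x_t−x̄)² = 79.8943
r_3 = 23.7404 / 79.8943 = 0.297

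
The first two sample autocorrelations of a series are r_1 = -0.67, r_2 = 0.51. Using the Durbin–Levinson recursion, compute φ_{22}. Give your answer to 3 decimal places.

φ_{22} = (r_2 − r_1²) / (1 − r_1²)
r_1² = (-0.67)² = 0.4489
Numerator = 0.51 − 0.4489 = 0.0611; denominator = 1 − 0.4489 = 0.5511
φ_{22} = 0.0611 / 0.5511 = 0.111

0.111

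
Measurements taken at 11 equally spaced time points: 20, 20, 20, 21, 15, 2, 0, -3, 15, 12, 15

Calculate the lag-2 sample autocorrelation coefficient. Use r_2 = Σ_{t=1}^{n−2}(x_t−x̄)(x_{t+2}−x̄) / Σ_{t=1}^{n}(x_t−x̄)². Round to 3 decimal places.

Mean x̄ = (20 + 20 + 20 + 21 + 15 + 2 + 0 − 3 + 15 + 12 + 15)/11 = 12.4545
Numerator Σ_{t=1}^{9}(x_t−x̄)(x_{t+2}−x̄) = 162.9504
Denominator Σ(x_t−x̄)² = 766.7273
r_2 = 162.9504 / 766.7273 = 0.213

0.213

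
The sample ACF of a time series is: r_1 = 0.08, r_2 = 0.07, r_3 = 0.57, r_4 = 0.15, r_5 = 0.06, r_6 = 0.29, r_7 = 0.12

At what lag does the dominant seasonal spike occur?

3

The largest autocorrelation is r_3 = 0.57, with a weaker echo at lag 6 (0.29); the remaining lags stay at or below 0.15.
The dominant spike at lag 3 indicates a seasonal period of 3.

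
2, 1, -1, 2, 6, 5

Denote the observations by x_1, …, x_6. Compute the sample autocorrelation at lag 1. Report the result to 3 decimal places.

0.440

Mean x̄ = (2 + 1 − 1 + 2 + 6 + 5)/6 = 2.5000
Deviations from mean: -0.5000, -1.5000, -3.5000, -0.5000, 3.5000, 2.5000
Numerator Σ_{t=1}^{5}(x_t−x̄)(x_{t+1}−x̄) = 14.7500
Denominator Σ(x_t−x̄)² = 33.5000
r_1 = 14.7500 / 33.5000 = 0.440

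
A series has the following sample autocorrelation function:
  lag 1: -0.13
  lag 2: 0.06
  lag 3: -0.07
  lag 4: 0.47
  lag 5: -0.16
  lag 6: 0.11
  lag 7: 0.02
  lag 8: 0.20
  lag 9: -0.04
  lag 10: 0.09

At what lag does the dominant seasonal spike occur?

The largest autocorrelation is r_4 = 0.47, with a weaker echo at lag 8 (0.20); the remaining lags stay at or below 0.11.
The dominant spike at lag 4 indicates a seasonal period of 4.

4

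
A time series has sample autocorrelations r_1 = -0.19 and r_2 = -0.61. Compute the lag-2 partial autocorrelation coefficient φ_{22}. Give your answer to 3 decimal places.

φ_{22} = (r_2 − r_1²) / (1 − r_1²)
r_1² = (-0.19)² = 0.0361
Numerator = -0.61 − 0.0361 = -0.6461; denominator = 1 − 0.0361 = 0.9639
φ_{22} = -0.6461 / 0.9639 = -0.670

-0.670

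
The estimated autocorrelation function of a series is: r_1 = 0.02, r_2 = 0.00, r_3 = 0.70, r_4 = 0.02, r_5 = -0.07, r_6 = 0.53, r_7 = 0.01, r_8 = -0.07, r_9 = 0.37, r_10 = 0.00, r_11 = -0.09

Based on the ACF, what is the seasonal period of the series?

The largest autocorrelation is r_3 = 0.70, with weaker echoes at lags 6 (0.53) and 9 (0.37); the remaining lags stay at or below 0.02.
The dominant spike at lag 3 indicates a seasonal period of 3.

3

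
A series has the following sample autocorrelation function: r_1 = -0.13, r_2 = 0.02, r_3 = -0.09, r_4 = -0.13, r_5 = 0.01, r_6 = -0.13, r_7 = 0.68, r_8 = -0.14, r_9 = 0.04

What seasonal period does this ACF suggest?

The largest autocorrelation is r_7 = 0.68; the remaining lags stay at or below 0.04.
The dominant spike at lag 7 indicates a seasonal period of 7.

7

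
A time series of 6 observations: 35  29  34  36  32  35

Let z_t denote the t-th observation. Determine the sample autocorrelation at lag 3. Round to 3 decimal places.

0.336

Mean z̄ = (35 + 29 + 34 + 36 + 32 + 35)/6 = 33.5000
Deviations from mean: 1.5000, -4.5000, 0.5000, 2.5000, -1.5000, 1.5000
Numerator Σ_{t=1}^{3}(z_t−z̄)(z_{t+3}−z̄) = 11.2500
Denominator Σ(z_t−z̄)² = 33.5000
r_3 = 11.2500 / 33.5000 = 0.336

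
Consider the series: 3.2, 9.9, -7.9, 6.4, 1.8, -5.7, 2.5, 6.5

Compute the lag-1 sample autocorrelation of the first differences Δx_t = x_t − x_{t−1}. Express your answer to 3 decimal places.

First differences Δx: 6.7, -17.8, 14.3, -4.6, -7.5, 8.2, 4.0
Mean of differences = 0.4714
Numerator Σ(Δx_t−Δx̄)(Δx_{t+1}−Δx̄) = -430.5137
Denominator Σ(Δx_t−Δx̄)² = 725.3143
r_1(Δx) = -430.5137 / 725.3143 = -0.594

-0.594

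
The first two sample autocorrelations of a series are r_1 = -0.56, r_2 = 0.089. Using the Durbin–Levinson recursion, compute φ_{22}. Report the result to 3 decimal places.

φ_{22} = (r_2 − r_1²) / (1 − r_1²)
r_1² = (-0.56)² = 0.3136
Numerator = 0.089 − 0.3136 = -0.2246; denominator = 1 − 0.3136 = 0.6864
φ_{22} = -0.2246 / 0.6864 = -0.327

-0.327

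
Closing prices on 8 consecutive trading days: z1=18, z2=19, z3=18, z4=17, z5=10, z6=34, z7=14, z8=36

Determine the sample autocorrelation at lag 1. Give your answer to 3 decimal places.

Mean z̄ = (18 + 19 + 18 + 17 + 10 + 34 + 14 + 36)/8 = 20.7500
Deviations from mean: -2.7500, -1.7500, -2.7500, -3.7500, -10.7500, 13.2500, -6.7500, 15.2500
Numerator Σ_{t=1}^{7}(z_t−z̄)(z_{t+1}−z̄) = -274.5625
Denominator Σ(z_t−z̄)² = 601.5000
r_1 = -274.5625 / 601.5000 = -0.456

-0.456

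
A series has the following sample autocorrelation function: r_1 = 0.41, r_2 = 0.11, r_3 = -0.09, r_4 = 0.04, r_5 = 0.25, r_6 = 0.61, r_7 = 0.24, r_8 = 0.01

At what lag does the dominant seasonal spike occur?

6

The largest autocorrelation is r_6 = 0.61; the remaining lags stay at or below 0.41. The elevated value at lag 1 (0.41), dropping to 0.11 at lag 2, reflects decaying short-term dependence rather than seasonality.
The dominant spike at lag 6 indicates a seasonal period of 6.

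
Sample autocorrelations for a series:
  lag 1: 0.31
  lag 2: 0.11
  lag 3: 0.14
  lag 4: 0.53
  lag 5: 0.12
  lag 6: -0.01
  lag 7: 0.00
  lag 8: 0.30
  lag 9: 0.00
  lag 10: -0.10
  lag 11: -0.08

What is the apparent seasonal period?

4

The largest autocorrelation is r_4 = 0.53; the remaining lags stay at or below 0.31. The elevated value at lag 1 (0.31), dropping to 0.11 at lag 2, reflects decaying short-term dependence rather than seasonality.
The dominant spike at lag 4 indicates a seasonal period of 4.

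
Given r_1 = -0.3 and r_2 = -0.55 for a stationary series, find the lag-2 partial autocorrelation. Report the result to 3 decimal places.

-0.703

φ_{22} = (r_2 − r_1²) / (1 − r_1²)
r_1² = (-0.3)² = 0.09
Numerator = -0.55 − 0.0900 = -0.6400; denominator = 1 − 0.0900 = 0.9100
φ_{22} = -0.6400 / 0.9100 = -0.703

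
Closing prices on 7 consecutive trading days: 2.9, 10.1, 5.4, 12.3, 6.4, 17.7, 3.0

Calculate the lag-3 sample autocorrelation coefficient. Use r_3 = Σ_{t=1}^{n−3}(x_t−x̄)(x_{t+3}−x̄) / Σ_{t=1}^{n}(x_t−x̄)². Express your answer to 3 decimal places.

-0.415

Mean x̄ = (2.9 + 10.1 + 5.4 + 12.3 + 6.4 + 17.7 + 3.0)/7 = 8.2571
Deviations from mean: -5.3571, 1.8429, -2.8571, 4.0429, -1.8571, 9.4429, -5.2571
Σ(x_t−x̄)(x_{t+3}−x̄) = (-21.6582) + (-3.4224) + (-26.9796) + (-21.2539) = -73.3141
Denominator Σ(x_t−x̄)² = 176.8571
r_3 = -73.3141 / 176.8571 = -0.415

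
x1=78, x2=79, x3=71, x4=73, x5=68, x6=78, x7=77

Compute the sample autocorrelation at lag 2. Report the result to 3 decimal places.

-0.130

Mean x̄ = (78 + 79 + 71 + 73 + 68 + 78 + 77)/7 = 74.8571
Σ(x_t−x̄)(x_{t+2}−x̄) = (-12.1224) + (-7.6939) + (26.4490) + (-5.8367) + (-14.6939) = -13.8980
Denominator Σ(x_t−x̄)² = 106.8571
r_2 = -13.8980 / 106.8571 = -0.130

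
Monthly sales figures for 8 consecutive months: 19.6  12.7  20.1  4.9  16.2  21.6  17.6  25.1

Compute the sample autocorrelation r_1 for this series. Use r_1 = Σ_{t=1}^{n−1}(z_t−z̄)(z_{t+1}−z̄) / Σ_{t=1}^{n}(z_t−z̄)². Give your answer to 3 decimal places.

-0.173

Mean z̄ = (19.6 + 12.7 + 20.1 + 4.9 + 16.2 + 21.6 + 17.6 + 25.1)/8 = 17.2250
Deviations from mean: 2.3750, -4.5250, 2.8750, -12.3250, -1.0250, 4.3750, 0.3750, 7.8750
Numerator Σ_{t=1}^{7}(z_t−z̄)(z_{t+1}−z̄) = -46.4481
Denominator Σ(z_t−z̄)² = 268.6350
r_1 = -46.4481 / 268.6350 = -0.173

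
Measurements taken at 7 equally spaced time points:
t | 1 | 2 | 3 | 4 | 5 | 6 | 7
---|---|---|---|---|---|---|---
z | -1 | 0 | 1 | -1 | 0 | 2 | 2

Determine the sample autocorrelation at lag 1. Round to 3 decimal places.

0.202

Mean z̄ = (-1 + 0 + 1 − 1 + 0 + 2 + 2)/7 = 0.4286
Numerator Σ_{t=1}^{6}(z_t−z̄)(z_{t+1}−z̄) = 1.9592
Denominator Σ(z_t−z̄)² = 9.7143
r_1 = 1.9592 / 9.7143 = 0.202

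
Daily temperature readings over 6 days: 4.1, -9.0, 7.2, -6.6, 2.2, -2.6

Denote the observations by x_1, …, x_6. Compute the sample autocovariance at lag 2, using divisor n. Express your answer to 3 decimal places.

20.194

Mean x̄ = (4.1 − 9.0 + 7.2 − 6.6 + 2.2 − 2.6)/6 = -0.7833
Σ_{t=1}^{4}(x_t−x̄)(x_{t+2}−x̄) = 121.1628
γ_2 = 121.1628 / 6 = 20.194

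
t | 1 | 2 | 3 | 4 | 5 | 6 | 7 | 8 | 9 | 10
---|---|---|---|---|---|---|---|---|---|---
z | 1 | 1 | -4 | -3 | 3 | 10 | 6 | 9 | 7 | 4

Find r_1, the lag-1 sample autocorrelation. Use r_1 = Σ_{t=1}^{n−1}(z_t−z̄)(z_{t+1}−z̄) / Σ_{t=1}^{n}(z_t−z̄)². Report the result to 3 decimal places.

0.617

Mean z̄ = (1 + 1 − 4 − 3 + 3 + 10 + 6 + 9 + 7 + 4)/10 = 3.4000
Numerator Σ_{t=1}^{9}(z_t−z̄)(z_{t+1}−z̄) = 124.8400
Denominator Σ(z_t−z̄)² = 202.4000
r_1 = 124.8400 / 202.4000 = 0.617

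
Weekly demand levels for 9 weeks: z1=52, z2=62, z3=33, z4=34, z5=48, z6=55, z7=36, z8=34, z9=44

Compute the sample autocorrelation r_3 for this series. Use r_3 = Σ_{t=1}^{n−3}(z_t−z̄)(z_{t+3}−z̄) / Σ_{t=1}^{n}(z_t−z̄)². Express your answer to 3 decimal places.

-0.099

Mean z̄ = (52 + 62 + 33 + 34 + 48 + 55 + 36 + 34 + 44)/9 = 44.2222
Σ(z_t−z̄)(z_{t+3}−z̄) = (-79.5062) + (67.1605) + (-120.9506) + (84.0494) + (-38.6173) + (-2.3951) = -90.2593
Denominator Σ(z_t−z̄)² = 909.5556
r_3 = -90.2593 / 909.5556 = -0.099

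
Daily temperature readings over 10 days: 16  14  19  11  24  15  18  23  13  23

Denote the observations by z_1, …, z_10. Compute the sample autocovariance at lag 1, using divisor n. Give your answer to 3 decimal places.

-11.596

Mean z̄ = (16 + 14 + 19 + 11 + 24 + 15 + 18 + 23 + 13 + 23)/10 = 17.6000
Σ_{t=1}^{9}(z_t−z̄)(z_{t+1}−z̄) = -115.9600
γ_1 = -115.9600 / 10 = -11.596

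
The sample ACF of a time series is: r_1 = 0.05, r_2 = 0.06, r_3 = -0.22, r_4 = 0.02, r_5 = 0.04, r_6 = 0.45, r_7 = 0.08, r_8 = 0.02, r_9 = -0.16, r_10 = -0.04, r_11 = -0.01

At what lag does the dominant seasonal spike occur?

The largest autocorrelation is r_6 = 0.45; the remaining lags stay at or below 0.08.
The dominant spike at lag 6 indicates a seasonal period of 6.

6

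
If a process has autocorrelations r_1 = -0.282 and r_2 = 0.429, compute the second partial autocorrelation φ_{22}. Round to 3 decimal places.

0.380

φ_{22} = (r_2 − r_1²) / (1 − r_1²)
r_1² = (-0.282)² = 0.079524
Numerator = 0.429 − 0.0795 = 0.3495; denominator = 1 − 0.0795 = 0.9205
φ_{22} = 0.3495 / 0.9205 = 0.380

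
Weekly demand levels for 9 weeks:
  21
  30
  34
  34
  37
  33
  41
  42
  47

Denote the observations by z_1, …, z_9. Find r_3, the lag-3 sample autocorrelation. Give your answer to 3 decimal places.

-0.022

Mean z̄ = (21 + 30 + 34 + 34 + 37 + 33 + 41 + 42 + 47)/9 = 35.4444
Numerator Σ_{t=1}^{6}(z_t−z̄)(z_{t+3}−z̄) = -10.1481
Denominator Σ(z_t−z̄)² = 458.2222
r_3 = -10.1481 / 458.2222 = -0.022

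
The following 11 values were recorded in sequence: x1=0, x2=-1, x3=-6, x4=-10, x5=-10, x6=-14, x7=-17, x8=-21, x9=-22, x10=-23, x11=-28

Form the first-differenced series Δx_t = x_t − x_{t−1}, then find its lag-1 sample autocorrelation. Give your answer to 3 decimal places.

First differences Δx: -1, -5, -4, 0, -4, -3, -4, -1, -1, -5
Mean of differences = -2.8000
Numerator Σ(Δx_t−Δx̄)(Δx_{t+1}−Δx̄) = -10.4400
Denominator Σ(Δx_t−Δx̄)² = 31.6000
r_1(Δx) = -10.4400 / 31.6000 = -0.330

-0.330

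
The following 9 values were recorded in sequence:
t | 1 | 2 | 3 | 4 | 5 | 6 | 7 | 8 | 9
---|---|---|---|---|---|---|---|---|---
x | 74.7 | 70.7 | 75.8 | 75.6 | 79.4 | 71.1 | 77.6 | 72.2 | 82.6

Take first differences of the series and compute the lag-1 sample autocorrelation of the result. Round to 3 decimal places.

-0.678

First differences Δx: -4.0, 5.1, -0.2, 3.8, -8.3, 6.5, -5.4, 10.4
Mean of differences = 0.9875
Numerator Σ(Δx_t−Δx̄)(Δx_{t+1}−Δx̄) = -201.3864
Denominator Σ(Δx_t−Δx̄)² = 297.1488
r_1(Δx) = -201.3864 / 297.1488 = -0.678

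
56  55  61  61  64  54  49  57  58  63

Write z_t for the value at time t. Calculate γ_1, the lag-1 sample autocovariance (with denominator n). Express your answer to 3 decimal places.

Mean z̄ = (56 + 55 + 61 + 61 + 64 + 54 + 49 + 57 + 58 + 63)/10 = 57.8000
Σ_{t=1}^{9}(z_t−z̄)(z_{t+1}−z̄) = 43.9600
γ_1 = 43.9600 / 10 = 4.396

4.396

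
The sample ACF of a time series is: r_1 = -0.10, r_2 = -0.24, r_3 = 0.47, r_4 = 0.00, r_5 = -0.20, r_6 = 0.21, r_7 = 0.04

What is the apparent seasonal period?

3

The largest autocorrelation is r_3 = 0.47, with a weaker echo at lag 6 (0.21); the remaining lags stay at or below 0.04.
The dominant spike at lag 3 indicates a seasonal period of 3.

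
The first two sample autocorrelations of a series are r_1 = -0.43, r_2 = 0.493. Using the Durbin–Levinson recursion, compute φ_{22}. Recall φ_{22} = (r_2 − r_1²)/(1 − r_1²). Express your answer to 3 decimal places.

φ_{22} = (r_2 − r_1²) / (1 − r_1²)
r_1² = (-0.43)² = 0.1849
Numerator = 0.493 − 0.1849 = 0.3081; denominator = 1 − 0.1849 = 0.8151
φ_{22} = 0.3081 / 0.8151 = 0.378

0.378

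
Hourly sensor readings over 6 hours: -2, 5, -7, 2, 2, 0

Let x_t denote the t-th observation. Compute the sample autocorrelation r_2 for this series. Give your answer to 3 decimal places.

0.116

Mean x̄ = (-2 + 5 − 7 + 2 + 2 + 0)/6 = 0.0000
Σ(x_t−x̄)(x_{t+2}−x̄) = (14.0000) + (10.0000) + (-14.0000) + (0.0000) = 10.0000
Denominator Σ(x_t−x̄)² = 86.0000
r_2 = 10.0000 / 86.0000 = 0.116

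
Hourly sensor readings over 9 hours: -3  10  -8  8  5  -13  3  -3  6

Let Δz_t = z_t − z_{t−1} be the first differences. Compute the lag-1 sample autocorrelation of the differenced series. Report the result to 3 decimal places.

-0.651

First differences Δz: 13, -18, 16, -3, -18, 16, -6, 9
Mean of differences = 1.1250
Numerator Σ(Δz_t−Δz̄)(Δz_{t+1}−Δz̄) = -940.6406
Denominator Σ(Δz_t−Δz̄)² = 1444.8750
r_1(Δz) = -940.6406 / 1444.8750 = -0.651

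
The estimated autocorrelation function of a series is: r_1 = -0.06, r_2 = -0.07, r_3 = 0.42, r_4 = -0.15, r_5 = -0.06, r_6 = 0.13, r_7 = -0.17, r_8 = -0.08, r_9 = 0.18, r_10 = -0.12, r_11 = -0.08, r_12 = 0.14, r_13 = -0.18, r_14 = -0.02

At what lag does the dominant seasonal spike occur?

The largest autocorrelation is r_3 = 0.42, with a weaker echo at lag 9 (0.18); the remaining lags stay at or below 0.14.
The dominant spike at lag 3 indicates a seasonal period of 3.

3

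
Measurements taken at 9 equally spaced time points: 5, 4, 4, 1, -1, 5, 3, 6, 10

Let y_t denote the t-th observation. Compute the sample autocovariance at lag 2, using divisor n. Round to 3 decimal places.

Mean ȳ = (5 + 4 + 4 + 1 − 1 + 5 + 3 + 6 + 10)/9 = 4.1111
Σ_{t=1}^{7}(y_t−ȳ)(y_{t+2}−ȳ) = -1.1358
γ_2 = -1.1358 / 9 = -0.126

-0.126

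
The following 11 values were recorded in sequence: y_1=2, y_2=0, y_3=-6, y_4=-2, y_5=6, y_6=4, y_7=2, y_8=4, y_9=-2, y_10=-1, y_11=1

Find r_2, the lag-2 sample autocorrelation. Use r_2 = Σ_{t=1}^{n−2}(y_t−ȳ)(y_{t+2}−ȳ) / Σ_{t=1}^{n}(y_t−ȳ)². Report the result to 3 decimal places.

-0.374

Mean ȳ = (2 + 0 − 6 − 2 + 6 + 4 + 2 + 4 − 2 − 1 + 1)/11 = 0.7273
Numerator Σ_{t=1}^{9}(y_t−ȳ)(y_{t+2}−ȳ) = -43.4215
Denominator Σ(y_t−ȳ)² = 116.1818
r_2 = -43.4215 / 116.1818 = -0.374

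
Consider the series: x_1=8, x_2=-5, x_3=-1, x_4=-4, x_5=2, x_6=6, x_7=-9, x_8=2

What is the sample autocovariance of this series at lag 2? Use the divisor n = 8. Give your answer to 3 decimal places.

-2.457

Mean x̄ = (8 − 5 − 1 − 4 + 2 + 6 − 9 + 2)/8 = -0.1250
Deviations: 8.1250, -4.8750, -0.8750, -3.8750, 2.1250, 6.1250, -8.8750, 2.1250
Σ_{t=1}^{6}(x_t−x̄)(x_{t+2}−x̄) = -19.6563
γ_2 = -19.6563 / 8 = -2.457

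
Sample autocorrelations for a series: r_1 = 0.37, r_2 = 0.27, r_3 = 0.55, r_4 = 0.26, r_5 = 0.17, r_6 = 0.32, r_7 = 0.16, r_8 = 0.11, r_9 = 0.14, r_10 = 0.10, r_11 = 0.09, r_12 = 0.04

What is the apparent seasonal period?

The largest autocorrelation is r_3 = 0.55; the remaining lags stay at or below 0.37. The elevated value at lag 1 (0.37), dropping to 0.27 at lag 2, reflects decaying short-term dependence rather than seasonality.
The dominant spike at lag 3 indicates a seasonal period of 3.

3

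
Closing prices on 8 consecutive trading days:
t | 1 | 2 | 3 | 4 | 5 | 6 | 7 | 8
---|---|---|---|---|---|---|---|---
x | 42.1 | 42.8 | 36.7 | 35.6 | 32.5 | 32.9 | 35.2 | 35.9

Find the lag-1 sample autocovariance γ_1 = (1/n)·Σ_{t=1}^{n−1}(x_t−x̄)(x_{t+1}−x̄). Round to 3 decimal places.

7.560

Mean x̄ = (42.1 + 42.8 + 36.7 + 35.6 + 32.5 + 32.9 + 35.2 + 35.9)/8 = 36.7125
Σ_{t=1}^{7}(x_t−x̄)(x_{t+1}−x̄) = 60.4761
γ_1 = 60.4761 / 8 = 7.560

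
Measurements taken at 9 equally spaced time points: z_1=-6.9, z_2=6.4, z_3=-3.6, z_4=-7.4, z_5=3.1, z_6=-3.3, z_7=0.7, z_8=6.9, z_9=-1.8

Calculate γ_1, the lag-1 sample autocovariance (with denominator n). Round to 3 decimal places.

Mean z̄ = (-6.9 + 6.4 − 3.6 − 7.4 + 3.1 − 3.3 + 0.7 + 6.9 − 1.8)/9 = -0.6556
Σ_{t=1}^{8}(z_t−z̄)(z_{t+1}−z̄) = -82.2242
γ_1 = -82.2242 / 9 = -9.136

-9.136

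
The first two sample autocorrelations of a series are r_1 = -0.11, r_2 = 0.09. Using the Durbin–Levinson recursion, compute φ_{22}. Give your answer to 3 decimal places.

φ_{22} = (r_2 − r_1²) / (1 − r_1²)
r_1² = (-0.11)² = 0.0121
Numerator = 0.09 − 0.0121 = 0.0779; denominator = 1 − 0.0121 = 0.9879
φ_{22} = 0.0779 / 0.9879 = 0.079

0.079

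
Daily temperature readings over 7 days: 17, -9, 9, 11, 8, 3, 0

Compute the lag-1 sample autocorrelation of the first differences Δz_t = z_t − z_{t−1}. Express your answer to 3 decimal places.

First differences Δz: -26, 18, 2, -3, -5, -3
Mean of differences = -2.8333
Numerator Σ(Δz_t−Δz̄)(Δz_{t+1}−Δz̄) = -382.0278
Denominator Σ(Δz_t−Δz̄)² = 998.8333
r_1(Δz) = -382.0278 / 998.8333 = -0.382

-0.382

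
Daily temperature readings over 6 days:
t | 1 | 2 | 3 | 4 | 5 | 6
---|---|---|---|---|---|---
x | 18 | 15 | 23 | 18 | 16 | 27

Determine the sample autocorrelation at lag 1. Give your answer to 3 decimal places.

Mean x̄ = (18 + 15 + 23 + 18 + 16 + 27)/6 = 19.5000
Deviations from mean: -1.5000, -4.5000, 3.5000, -1.5000, -3.5000, 7.5000
Σ(x_t−x̄)(x_{t+1}−x̄) = (6.7500) + (-15.7500) + (-5.2500) + (5.2500) + (-26.2500) = -35.2500
Denominator Σ(x_t−x̄)² = 105.5000
r_1 = -35.2500 / 105.5000 = -0.334

-0.334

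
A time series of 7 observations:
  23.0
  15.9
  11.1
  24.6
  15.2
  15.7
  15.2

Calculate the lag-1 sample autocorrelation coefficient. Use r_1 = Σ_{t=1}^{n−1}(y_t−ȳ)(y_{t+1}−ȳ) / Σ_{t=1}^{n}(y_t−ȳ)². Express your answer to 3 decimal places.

Mean ȳ = (23.0 + 15.9 + 11.1 + 24.6 + 15.2 + 15.7 + 15.2)/7 = 17.2429
Numerator Σ_{t=1}^{6}(y_t−ȳ)(y_{t+1}−ȳ) = -53.4018
Denominator Σ(y_t−ȳ)² = 137.5371
r_1 = -53.4018 / 137.5371 = -0.388

-0.388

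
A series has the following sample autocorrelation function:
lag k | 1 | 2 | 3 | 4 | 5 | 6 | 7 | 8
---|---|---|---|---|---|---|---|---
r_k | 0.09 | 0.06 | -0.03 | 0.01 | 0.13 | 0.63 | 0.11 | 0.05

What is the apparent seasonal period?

6

The largest autocorrelation is r_6 = 0.63; the remaining lags stay at or below 0.13.
The dominant spike at lag 6 indicates a seasonal period of 6.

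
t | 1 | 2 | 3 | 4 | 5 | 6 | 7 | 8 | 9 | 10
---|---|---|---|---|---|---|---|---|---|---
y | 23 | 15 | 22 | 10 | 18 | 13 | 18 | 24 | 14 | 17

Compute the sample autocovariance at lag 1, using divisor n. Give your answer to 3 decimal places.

Mean ȳ = (23 + 15 + 22 + 10 + 18 + 13 + 18 + 24 + 14 + 17)/10 = 17.4000
Σ_{t=1}^{9}(y_t−ȳ)(y_{t+1}−ȳ) = -85.3600
γ_1 = -85.3600 / 10 = -8.536

-8.536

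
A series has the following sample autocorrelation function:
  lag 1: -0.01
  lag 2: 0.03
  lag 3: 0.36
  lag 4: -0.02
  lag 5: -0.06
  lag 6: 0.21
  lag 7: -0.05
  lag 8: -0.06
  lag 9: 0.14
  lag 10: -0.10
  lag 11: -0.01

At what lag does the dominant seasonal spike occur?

3

The largest autocorrelation is r_3 = 0.36, with a weaker echo at lag 6 (0.21); the remaining lags stay at or below 0.14.
The dominant spike at lag 3 indicates a seasonal period of 3.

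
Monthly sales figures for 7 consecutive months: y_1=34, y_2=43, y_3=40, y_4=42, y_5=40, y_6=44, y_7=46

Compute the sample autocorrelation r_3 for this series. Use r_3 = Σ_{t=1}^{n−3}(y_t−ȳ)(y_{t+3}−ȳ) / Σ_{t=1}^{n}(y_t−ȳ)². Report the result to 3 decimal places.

Mean ȳ = (34 + 43 + 40 + 42 + 40 + 44 + 46)/7 = 41.2857
Deviations from mean: -7.2857, 1.7143, -1.2857, 0.7143, -1.2857, 2.7143, 4.7143
Numerator Σ_{t=1}^{4}(y_t−ȳ)(y_{t+3}−ȳ) = -7.5306
Denominator Σ(y_t−ȳ)² = 89.4286
r_3 = -7.5306 / 89.4286 = -0.084

-0.084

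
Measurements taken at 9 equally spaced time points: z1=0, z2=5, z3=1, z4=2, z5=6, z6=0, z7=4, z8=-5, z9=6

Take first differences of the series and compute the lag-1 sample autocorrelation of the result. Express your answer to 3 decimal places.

First differences Δz: 5, -4, 1, 4, -6, 4, -9, 11
Mean of differences = 0.7500
Numerator Σ(Δz_t−Δz̄)(Δz_{t+1}−Δz̄) = -196.0625
Denominator Σ(Δz_t−Δz̄)² = 307.5000
r_1(Δz) = -196.0625 / 307.5000 = -0.638

-0.638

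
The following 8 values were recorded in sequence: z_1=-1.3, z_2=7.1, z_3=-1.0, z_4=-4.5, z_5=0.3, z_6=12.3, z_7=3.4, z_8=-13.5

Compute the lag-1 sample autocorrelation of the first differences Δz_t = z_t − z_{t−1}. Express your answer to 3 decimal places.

First differences Δz: 8.4, -8.1, -3.5, 4.8, 12.0, -8.9, -16.9
Mean of differences = -1.7429
Numerator Σ(Δz_t−Δz̄)(Δz_{t+1}−Δz̄) = 35.2339
Denominator Σ(Δz_t−Δz̄)² = 659.0171
r_1(Δz) = 35.2339 / 659.0171 = 0.053

0.053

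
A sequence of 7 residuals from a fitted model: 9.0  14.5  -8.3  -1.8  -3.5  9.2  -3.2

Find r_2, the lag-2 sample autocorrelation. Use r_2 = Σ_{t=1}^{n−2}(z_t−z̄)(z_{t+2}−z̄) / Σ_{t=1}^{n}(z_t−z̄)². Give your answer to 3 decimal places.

-0.130

Mean z̄ = (9.0 + 14.5 − 8.3 − 1.8 − 3.5 + 9.2 − 3.2)/7 = 2.2714
Deviations from mean: 6.7286, 12.2286, -10.5714, -4.0714, -5.7714, 6.9286, -5.4714
Numerator Σ_{t=1}^{5}(z_t−z̄)(z_{t+2}−z̄) = -56.5373
Denominator Σ(z_t−z̄)² = 434.3943
r_2 = -56.5373 / 434.3943 = -0.130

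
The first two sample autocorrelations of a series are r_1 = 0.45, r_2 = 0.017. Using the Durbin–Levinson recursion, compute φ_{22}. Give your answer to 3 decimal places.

-0.233

φ_{22} = (r_2 − r_1²) / (1 − r_1²)
r_1² = (0.45)² = 0.2025
Numerator = 0.017 − 0.2025 = -0.1855; denominator = 1 − 0.2025 = 0.7975
φ_{22} = -0.1855 / 0.7975 = -0.233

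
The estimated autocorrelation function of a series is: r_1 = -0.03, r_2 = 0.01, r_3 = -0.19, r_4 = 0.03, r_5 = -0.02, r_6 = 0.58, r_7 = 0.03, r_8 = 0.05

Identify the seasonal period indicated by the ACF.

6

The largest autocorrelation is r_6 = 0.58; the remaining lags stay at or below 0.05.
The dominant spike at lag 6 indicates a seasonal period of 6.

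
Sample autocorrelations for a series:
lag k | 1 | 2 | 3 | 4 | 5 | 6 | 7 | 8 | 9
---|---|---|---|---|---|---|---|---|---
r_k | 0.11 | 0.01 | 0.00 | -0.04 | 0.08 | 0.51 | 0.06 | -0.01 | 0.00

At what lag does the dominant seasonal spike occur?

The largest autocorrelation is r_6 = 0.51; the remaining lags stay at or below 0.11.
The dominant spike at lag 6 indicates a seasonal period of 6.

6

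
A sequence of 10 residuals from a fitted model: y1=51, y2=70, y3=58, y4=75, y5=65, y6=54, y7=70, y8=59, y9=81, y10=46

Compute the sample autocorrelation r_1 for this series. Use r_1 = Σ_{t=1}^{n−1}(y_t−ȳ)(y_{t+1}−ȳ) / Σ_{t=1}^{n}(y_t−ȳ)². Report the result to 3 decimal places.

-0.568

Mean ȳ = (51 + 70 + 58 + 75 + 65 + 54 + 70 + 59 + 81 + 46)/10 = 62.9000
Numerator Σ_{t=1}^{9}(y_t−ȳ)(y_{t+1}−ȳ) = -639.2100
Denominator Σ(y_t−ȳ)² = 1124.9000
r_1 = -639.2100 / 1124.9000 = -0.568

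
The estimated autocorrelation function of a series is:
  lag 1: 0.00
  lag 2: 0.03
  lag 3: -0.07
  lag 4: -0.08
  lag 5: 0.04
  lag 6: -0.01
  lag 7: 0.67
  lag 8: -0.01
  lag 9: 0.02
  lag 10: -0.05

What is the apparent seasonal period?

The largest autocorrelation is r_7 = 0.67; the remaining lags stay at or below 0.04.
The dominant spike at lag 7 indicates a seasonal period of 7.

7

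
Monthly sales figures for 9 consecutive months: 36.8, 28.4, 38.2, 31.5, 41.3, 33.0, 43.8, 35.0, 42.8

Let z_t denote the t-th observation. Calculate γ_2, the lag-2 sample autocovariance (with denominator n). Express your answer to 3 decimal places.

16.829

Mean z̄ = (36.8 + 28.4 + 38.2 + 31.5 + 41.3 + 33.0 + 43.8 + 35.0 + 42.8)/9 = 36.7556
Σ_{t=1}^{7}(z_t−z̄)(z_{t+2}−z̄) = 151.4649
γ_2 = 151.4649 / 9 = 16.829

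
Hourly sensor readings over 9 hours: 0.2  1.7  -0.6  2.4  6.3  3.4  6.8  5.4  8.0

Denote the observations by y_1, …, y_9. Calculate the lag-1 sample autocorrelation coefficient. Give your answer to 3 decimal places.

0.386

Mean ȳ = (0.2 + 1.7 − 0.6 + 2.4 + 6.3 + 3.4 + 6.8 + 5.4 + 8.0)/9 = 3.7333
Numerator Σ_{t=1}^{8}(y_t−ȳ)(y_{t+1}−ȳ) = 28.6956
Denominator Σ(y_t−ȳ)² = 74.2600
r_1 = 28.6956 / 74.2600 = 0.386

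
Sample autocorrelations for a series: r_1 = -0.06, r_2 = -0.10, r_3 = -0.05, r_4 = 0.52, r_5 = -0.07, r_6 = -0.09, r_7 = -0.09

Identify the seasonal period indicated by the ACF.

The largest autocorrelation is r_4 = 0.52; the remaining lags stay at or below -0.05.
The dominant spike at lag 4 indicates a seasonal period of 4.

4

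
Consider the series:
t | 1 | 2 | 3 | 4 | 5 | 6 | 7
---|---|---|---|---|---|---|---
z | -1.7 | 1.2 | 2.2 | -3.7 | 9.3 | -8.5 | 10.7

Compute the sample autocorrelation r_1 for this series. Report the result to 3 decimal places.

Mean z̄ = (-1.7 + 1.2 + 2.2 − 3.7 + 9.3 − 8.5 + 10.7)/7 = 1.3571
Σ(z_t−z̄)(z_{t+1}−z̄) = (0.4804) + (-0.1324) + (-4.2624) + (-40.1682) + (-78.2939) + (-92.0939) = -214.4704
Denominator Σ(z_t−z̄)² = 283.1971
r_1 = -214.4704 / 283.1971 = -0.757

-0.757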